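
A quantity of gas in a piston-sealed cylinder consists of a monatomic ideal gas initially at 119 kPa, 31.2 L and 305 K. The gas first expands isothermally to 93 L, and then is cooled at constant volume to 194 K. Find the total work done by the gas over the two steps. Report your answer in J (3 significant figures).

Step 1 (isothermal): W = P₁V₁ ln(V₂/V₁) = (3713) ln(93/31.2) = 4055 J.
Step 2 (isochoric): W = 0 (constant volume).
W_total = 4055 + 0 = 4055 J.

W_total ≈ 4060 J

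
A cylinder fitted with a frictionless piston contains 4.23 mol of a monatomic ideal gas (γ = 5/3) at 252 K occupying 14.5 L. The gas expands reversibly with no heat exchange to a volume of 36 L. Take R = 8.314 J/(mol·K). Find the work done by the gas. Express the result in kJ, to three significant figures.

Adiabatic: TV^(γ−1) = const with γ = 5/3.
T₂ = T₁ (V₁/V₂)^(γ−1) = 252 × (14.5/36)^0.667 = 252 × 0.5454 = 137.4 K.
W_by = nCᵥ(T₁ − T₂) = (4.23)(12.47)(252 − 137.4) = 6043 J.

W ≈ 6.04 kJ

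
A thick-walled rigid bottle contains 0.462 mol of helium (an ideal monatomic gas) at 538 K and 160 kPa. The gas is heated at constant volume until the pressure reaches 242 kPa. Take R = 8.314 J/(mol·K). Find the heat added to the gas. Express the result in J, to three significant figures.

Constant volume ⇒ W = 0, so Q = ΔU = nCᵥΔT with Cᵥ = 3R/2 = 12.47 J/(mol·K).
At constant V, T₂/T₁ = P₂/P₁ ⇒ ΔT = T₁(P₂/P₁ − 1) = 538·(242/160 − 1) = 275.7 K.
ΔU = (0.462)(12.47)(275.7) = 1589 J.

Q ≈ 1590 J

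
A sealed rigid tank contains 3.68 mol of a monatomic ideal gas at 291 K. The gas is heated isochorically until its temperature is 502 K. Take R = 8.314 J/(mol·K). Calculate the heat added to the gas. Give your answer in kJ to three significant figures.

Q ≈ 9.68 kJ

Constant volume ⇒ W = 0, so Q = ΔU = nCᵥΔT with Cᵥ = 3R/2 = 12.47 J/(mol·K).
ΔU = (3.68)(12.47)(502 − 291) = 9683 J.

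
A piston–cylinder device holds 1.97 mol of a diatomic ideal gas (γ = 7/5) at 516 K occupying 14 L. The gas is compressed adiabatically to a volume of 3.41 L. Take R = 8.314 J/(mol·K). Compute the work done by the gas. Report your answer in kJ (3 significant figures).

W ≈ -16.0 kJ

Adiabatic: TV^(γ−1) = const with γ = 7/5.
T₂ = T₁ (V₁/V₂)^(γ−1) = 516 × (14/3.41)^0.4 = 516 × 1.759 = 907.8 K.
W_by = nCᵥ(T₁ − T₂) = (1.97)(20.79)(516 − 907.8) = -16044 J.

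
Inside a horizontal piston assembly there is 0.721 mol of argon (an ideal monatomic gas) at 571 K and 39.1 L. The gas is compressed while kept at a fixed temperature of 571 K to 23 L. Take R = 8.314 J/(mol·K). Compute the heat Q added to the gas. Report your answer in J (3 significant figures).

Isothermal ⇒ ΔU = 0, so Q = W = nRT ln(V₂/V₁).
Q = (0.721)(8.314)(571) ln(23/39.1) = 3423 × -0.5306 = -1816 J.

Q ≈ -1820 J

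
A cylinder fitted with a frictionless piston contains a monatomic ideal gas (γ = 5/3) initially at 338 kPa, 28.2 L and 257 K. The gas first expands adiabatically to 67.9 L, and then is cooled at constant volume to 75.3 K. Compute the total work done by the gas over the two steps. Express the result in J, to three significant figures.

W_total ≈ 6340 J

Step 1 (adiabatic): W = (P₁V₁ − P₂V₂)/(γ−1) = (9532 − 5306)/0.667 = 6339 J.
Step 2 (isochoric): W = 0 (constant volume).
W_total = 6339 + 0 = 6339 J.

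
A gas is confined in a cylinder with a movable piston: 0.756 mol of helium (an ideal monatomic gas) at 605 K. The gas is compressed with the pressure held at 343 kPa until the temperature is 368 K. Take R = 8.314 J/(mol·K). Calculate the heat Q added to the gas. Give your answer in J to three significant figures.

Q ≈ -3720 J

Isobaric: W = nRΔT = (0.756)(8.314)(-237) = -1490 J.
ΔU = nCᵥΔT with Cᵥ = 3R/2: ΔU = (0.756)(12.47)(-237) = -2234 J.
Q = ΔU + W = -2234 − 1490 = -3724 J.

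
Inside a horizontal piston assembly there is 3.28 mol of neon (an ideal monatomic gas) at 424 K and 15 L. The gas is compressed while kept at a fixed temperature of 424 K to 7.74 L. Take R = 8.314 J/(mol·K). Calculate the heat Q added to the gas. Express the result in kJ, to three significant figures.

Isothermal ⇒ ΔU = 0, so Q = W = nRT ln(V₂/V₁).
Q = (3.28)(8.314)(424) ln(7.74/15) = 11562 × -0.6616 = -7650 J.

Q ≈ -7.65 kJ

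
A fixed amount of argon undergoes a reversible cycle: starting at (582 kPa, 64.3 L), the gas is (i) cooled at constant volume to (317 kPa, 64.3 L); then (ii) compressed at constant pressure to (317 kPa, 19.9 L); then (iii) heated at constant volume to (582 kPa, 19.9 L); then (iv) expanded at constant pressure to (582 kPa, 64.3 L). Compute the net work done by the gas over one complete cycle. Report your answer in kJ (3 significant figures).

W_net ≈ 11.8 kJ

Constant-volume legs do no work.
W(ii) = (317)(19.9 − 64.3) = -14075 J; W(iv) = (582)(64.3 − 19.9) = 25841 J.
W_net = -14075 + 25841 = 11766 J (the clockwise enclosed area).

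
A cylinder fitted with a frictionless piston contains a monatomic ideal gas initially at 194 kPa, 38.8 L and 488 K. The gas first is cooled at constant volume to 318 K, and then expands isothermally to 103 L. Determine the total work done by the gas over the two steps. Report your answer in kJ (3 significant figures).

Step 1 (isochoric): W = 0 (constant volume).
After step 1: P = 126.4 kPa (V unchanged).
Step 2 (isothermal): W = P₁V₁ ln(V₂/V₁) = (4905) ln(103/38.8) = 4789 J.
W_total = 0 + 4789 = 4789 J.

W_total ≈ 4.79 kJ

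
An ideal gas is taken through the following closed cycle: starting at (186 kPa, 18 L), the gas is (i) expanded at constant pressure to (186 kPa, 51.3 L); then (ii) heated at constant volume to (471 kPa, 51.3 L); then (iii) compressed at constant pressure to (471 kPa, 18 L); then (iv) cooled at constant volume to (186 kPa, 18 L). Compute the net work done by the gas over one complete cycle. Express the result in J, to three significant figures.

Constant-volume legs do no work.
W(i) = (186)(51.3 − 18) = 6194 J; W(iii) = (471)(18 − 51.3) = -15684 J.
W_net = 6194 − 15684 = -9490 J (the counter-clockwise enclosed area).

W_net ≈ -9490 J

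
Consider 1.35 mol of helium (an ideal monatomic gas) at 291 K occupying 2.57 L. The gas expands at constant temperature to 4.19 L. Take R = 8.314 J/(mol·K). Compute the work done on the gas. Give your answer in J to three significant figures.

W ≈ -1600 J

Isothermal: W = nRT ln(V₂/V₁).
W = (1.35)(8.314)(291) × ln(4.19/2.57)
  = 3266 × 0.4888
W_by_gas = 1596 J; work on gas = −W_by = -1596 J.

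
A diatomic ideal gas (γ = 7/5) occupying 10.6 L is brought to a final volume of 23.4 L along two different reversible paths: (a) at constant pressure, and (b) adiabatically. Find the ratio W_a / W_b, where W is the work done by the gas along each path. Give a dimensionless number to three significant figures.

Path (a) isobaric: W = P₁(V₂ − V₁) → W_a/(P₁V₁) = 1.208.
Path (b) adiabatic: W = P₁V₁(1 − (V₁/V₂)^(γ−1))/(γ−1) → W_b/(P₁V₁) = 0.6787.
W_a / W_b = 1.208 / 0.6787 = 1.779.

W_a / W_b ≈ 1.78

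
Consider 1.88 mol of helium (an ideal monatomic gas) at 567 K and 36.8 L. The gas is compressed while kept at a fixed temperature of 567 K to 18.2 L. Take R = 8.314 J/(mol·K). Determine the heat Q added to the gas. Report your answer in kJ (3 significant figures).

Q ≈ -6.24 kJ

Isothermal ⇒ ΔU = 0, so Q = W = nRT ln(V₂/V₁).
Q = (1.88)(8.314)(567) ln(18.2/36.8) = 8862 × -0.7041 = -6240 J.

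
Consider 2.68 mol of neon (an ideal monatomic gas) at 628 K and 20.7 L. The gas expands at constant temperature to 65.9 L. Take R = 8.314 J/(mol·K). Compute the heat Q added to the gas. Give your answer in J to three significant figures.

Q ≈ 16200 J

Isothermal ⇒ ΔU = 0, so Q = W = nRT ln(V₂/V₁).
Q = (2.68)(8.314)(628) ln(65.9/20.7) = 13993 × 1.158 = 16204 J.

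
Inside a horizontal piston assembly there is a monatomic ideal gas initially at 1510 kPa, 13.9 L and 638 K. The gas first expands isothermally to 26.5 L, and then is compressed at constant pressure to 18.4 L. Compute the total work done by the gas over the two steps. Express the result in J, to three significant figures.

Step 1 (isothermal): W = P₁V₁ ln(V₂/V₁) = (20989) ln(26.5/13.9) = 13543 J.
After step 1: P = 792 kPa, V = 26.5 L, T = 638 K.
Step 2 (isobaric): W = PΔV = (792 kPa)(18.4 − 26.5 L) = -6416 J.
W_total = 13543 − 6416 = 7128 J.

W_total ≈ 7130 J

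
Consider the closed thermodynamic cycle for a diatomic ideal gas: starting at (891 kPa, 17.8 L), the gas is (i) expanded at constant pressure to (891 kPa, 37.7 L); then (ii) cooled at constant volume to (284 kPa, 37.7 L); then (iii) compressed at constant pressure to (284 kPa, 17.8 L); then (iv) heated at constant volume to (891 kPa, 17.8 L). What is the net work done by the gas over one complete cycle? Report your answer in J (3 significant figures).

W_net ≈ 12100 J

Constant-volume legs do no work.
W(i) = (891)(37.7 − 17.8) = 17731 J; W(iii) = (284)(17.8 − 37.7) = -5652 J.
W_net = 17731 − 5652 = 12079 J (the clockwise enclosed area).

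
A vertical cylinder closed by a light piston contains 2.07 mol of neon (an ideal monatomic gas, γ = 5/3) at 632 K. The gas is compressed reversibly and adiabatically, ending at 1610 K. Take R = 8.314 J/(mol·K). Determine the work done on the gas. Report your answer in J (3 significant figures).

W ≈ 25200 J

Adiabatic ⇒ Q = 0, so W_by = −ΔU = nCᵥ(T₁ − T₂).
Cᵥ = 3R/2 = 12.47 J/(mol·K).
W = (2.07)(12.47)(632 − 1610) = -25247 J.
Work on gas = −W_by = 25247 J.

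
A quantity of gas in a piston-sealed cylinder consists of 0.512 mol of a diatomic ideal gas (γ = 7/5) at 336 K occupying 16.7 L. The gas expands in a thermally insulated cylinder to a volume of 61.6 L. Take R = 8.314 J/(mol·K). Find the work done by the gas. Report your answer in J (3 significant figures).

Adiabatic: TV^(γ−1) = const with γ = 7/5.
T₂ = T₁ (V₁/V₂)^(γ−1) = 336 × (16.7/61.6)^0.4 = 336 × 0.5933 = 199.3 K.
W_by = nCᵥ(T₁ − T₂) = (0.512)(20.79)(336 − 199.3) = 1454 J.

W ≈ 1450 J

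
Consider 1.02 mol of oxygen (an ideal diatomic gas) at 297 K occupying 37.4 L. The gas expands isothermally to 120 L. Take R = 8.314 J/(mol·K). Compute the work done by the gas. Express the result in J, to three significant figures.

Isothermal: W = nRT ln(V₂/V₁).
W = (1.02)(8.314)(297) × ln(120/37.4)
  = 2519 × 1.166
W_by_gas = 2936 J.

W ≈ 2940 J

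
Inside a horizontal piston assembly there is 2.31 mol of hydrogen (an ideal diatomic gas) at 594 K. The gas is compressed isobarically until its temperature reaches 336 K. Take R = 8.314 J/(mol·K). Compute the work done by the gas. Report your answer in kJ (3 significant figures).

Isobaric: W = P ΔV = nR ΔT.
W = (2.31)(8.314)(336 − 594) = -4955 J.

W ≈ -4.95 kJ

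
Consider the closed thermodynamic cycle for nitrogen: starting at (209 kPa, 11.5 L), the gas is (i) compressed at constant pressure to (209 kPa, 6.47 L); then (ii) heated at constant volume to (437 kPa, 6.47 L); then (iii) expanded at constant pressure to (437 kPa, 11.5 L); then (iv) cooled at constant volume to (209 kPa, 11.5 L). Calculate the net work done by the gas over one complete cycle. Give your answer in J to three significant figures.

Constant-volume legs do no work.
W(i) = (209)(6.47 − 11.5) = -1051 J; W(iii) = (437)(11.5 − 6.47) = 2198 J.
W_net = -1051 + 2198 = 1147 J (the clockwise enclosed area).

W_net ≈ 1150 J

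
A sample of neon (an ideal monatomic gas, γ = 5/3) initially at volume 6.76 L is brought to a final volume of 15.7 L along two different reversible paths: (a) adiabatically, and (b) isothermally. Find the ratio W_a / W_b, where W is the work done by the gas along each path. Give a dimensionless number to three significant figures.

W_a / W_b ≈ 0.765

Path (a) adiabatic: W = P₁V₁(1 − (V₁/V₂)^(γ−1))/(γ−1) → W_a/(P₁V₁) = 0.6447.
Path (b) isothermal: W = P₁V₁ ln(V₂/V₁) → W_b/(P₁V₁) = 0.8426.
W_a / W_b = 0.6447 / 0.8426 = 0.7651.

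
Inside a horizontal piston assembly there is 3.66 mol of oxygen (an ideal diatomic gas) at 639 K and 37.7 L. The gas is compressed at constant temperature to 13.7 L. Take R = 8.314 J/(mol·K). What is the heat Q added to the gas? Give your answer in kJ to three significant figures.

Q ≈ -19.7 kJ

Isothermal ⇒ ΔU = 0, so Q = W = nRT ln(V₂/V₁).
Q = (3.66)(8.314)(639) ln(13.7/37.7) = 19444 × -1.012 = -19683 J.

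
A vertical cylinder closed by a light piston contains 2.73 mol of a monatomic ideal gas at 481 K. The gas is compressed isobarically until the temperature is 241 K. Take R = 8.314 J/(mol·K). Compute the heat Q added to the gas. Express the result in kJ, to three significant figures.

Q ≈ -13.6 kJ

Isobaric: W = nRΔT = (2.73)(8.314)(-240) = -5447 J.
ΔU = nCᵥΔT with Cᵥ = 3R/2: ΔU = (2.73)(12.47)(-240) = -8171 J.
Q = ΔU + W = -8171 − 5447 = -13618 J.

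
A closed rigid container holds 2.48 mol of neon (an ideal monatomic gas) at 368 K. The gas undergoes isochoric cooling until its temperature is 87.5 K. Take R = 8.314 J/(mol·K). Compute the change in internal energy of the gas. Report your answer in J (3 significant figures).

ΔU ≈ -8680 J

Constant volume ⇒ W = 0, so Q = ΔU = nCᵥΔT with Cᵥ = 3R/2 = 12.47 J/(mol·K).
ΔU = (2.48)(12.47)(87.5 − 368) = -8675 J.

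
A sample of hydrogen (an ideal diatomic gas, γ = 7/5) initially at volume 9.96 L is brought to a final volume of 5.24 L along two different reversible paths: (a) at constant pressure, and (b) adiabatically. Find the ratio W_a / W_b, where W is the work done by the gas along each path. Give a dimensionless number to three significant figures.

W_a / W_b ≈ 0.647

Path (a) isobaric: W = P₁(V₂ − V₁) → W_a/(P₁V₁) = -0.4739.
Path (b) adiabatic: W = P₁V₁(1 − (V₁/V₂)^(γ−1))/(γ−1) → W_b/(P₁V₁) = -0.7323.
W_a / W_b = -0.4739 / -0.7323 = 0.6471.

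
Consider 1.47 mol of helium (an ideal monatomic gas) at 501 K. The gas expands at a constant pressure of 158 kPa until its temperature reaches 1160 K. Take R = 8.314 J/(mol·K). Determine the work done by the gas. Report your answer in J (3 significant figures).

Isobaric: W = P ΔV = nR ΔT.
W = (1.47)(8.314)(1160 − 501) = 8054 J.

W ≈ 8050 J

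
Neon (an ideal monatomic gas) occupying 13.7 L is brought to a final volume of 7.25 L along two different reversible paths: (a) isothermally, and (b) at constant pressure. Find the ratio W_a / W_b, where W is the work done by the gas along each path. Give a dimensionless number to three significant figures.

Path (a) isothermal: W = P₁V₁ ln(V₂/V₁) → W_a/(P₁V₁) = -0.6364.
Path (b) isobaric: W = P₁(V₂ − V₁) → W_b/(P₁V₁) = -0.4708.
W_a / W_b = -0.6364 / -0.4708 = 1.352.

W_a / W_b ≈ 1.35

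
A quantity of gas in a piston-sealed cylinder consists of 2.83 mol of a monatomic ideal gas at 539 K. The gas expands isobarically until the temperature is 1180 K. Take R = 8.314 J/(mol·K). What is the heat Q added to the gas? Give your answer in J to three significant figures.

Isobaric: W = nRΔT = (2.83)(8.314)(641) = 15082 J.
ΔU = nCᵥΔT with Cᵥ = 3R/2: ΔU = (2.83)(12.47)(641) = 22623 J.
Q = ΔU + W = 22623 + 15082 = 37705 J.

Q ≈ 37700 J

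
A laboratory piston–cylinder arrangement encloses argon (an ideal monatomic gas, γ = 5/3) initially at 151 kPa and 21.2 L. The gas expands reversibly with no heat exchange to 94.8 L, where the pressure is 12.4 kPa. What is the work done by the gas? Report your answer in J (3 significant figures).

W ≈ 3040 J

Adiabatic: W = (P₁V₁ − P₂V₂)/(γ − 1) with γ = 5/3.
P₁V₁ = 3201 J, P₂V₂ = 1176 J.
W = (3201 − 1176) / 0.6667 = 3039 J.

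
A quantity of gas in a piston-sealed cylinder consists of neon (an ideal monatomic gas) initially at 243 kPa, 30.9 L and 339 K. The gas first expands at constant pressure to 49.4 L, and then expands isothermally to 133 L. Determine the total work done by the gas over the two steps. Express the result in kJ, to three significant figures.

Step 1 (isobaric): W = PΔV = (243 kPa)(49.4 − 30.9 L) = 4496 J.
After step 1: P = 243 kPa, V = 49.4 L, T = 542 K.
Step 2 (isothermal): W = P₁V₁ ln(V₂/V₁) = (12004) ln(133/49.4) = 11889 J.
W_total = 4496 + 11889 = 16384 J.

W_total ≈ 16.4 kJ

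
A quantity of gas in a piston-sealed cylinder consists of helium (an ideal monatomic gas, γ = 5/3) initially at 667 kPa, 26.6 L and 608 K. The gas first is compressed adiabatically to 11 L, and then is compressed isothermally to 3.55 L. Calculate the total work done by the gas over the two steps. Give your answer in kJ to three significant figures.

Step 1 (adiabatic): W = (P₁V₁ − P₂V₂)/(γ−1) = (17742 − 31964)/0.667 = -21333 J.
After step 1: P = 2906 kPa, V = 11 L, T = 1095 K.
Step 2 (isothermal): W = P₁V₁ ln(V₂/V₁) = (31964) ln(3.55/11) = -36150 J.
W_total = -21333 − 36150 = -57483 J.

W_total ≈ -57.5 kJ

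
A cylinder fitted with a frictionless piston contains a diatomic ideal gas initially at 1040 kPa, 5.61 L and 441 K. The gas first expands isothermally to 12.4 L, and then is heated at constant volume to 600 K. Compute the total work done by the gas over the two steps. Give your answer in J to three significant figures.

Step 1 (isothermal): W = P₁V₁ ln(V₂/V₁) = (5834) ln(12.4/5.61) = 4628 J.
Step 2 (isochoric): W = 0 (constant volume).
W_total = 4628 + 0 = 4628 J.

W_total ≈ 4630 J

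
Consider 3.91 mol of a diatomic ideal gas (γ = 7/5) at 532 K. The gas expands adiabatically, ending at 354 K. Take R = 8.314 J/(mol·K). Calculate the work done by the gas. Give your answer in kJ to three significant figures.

Adiabatic ⇒ Q = 0, so W_by = −ΔU = nCᵥ(T₁ − T₂).
Cᵥ = 5R/2 = 20.79 J/(mol·K).
W = (3.91)(20.79)(532 − 354) = 14466 J.

W ≈ 14.5 kJ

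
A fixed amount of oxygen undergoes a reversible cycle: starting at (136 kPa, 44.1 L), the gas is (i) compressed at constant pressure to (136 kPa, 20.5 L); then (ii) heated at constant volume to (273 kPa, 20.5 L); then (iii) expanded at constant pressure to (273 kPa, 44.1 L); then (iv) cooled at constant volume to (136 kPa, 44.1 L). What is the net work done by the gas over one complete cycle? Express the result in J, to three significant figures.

Constant-volume legs do no work.
W(i) = (136)(20.5 − 44.1) = -3210 J; W(iii) = (273)(44.1 − 20.5) = 6443 J.
W_net = -3210 + 6443 = 3233 J (the clockwise enclosed area).

W_net ≈ 3230 J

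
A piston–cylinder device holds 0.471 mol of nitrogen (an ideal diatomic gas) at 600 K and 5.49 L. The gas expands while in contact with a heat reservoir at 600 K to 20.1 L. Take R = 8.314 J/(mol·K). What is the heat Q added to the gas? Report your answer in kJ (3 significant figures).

Q ≈ 3.05 kJ

Isothermal ⇒ ΔU = 0, so Q = W = nRT ln(V₂/V₁).
Q = (0.471)(8.314)(600) ln(20.1/5.49) = 2350 × 1.298 = 3049 J.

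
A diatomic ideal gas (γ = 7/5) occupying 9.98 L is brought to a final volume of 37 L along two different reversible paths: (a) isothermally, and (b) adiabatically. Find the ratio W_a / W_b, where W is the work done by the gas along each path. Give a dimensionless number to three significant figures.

Path (a) isothermal: W = P₁V₁ ln(V₂/V₁) → W_a/(P₁V₁) = 1.31.
Path (b) adiabatic: W = P₁V₁(1 − (V₁/V₂)^(γ−1))/(γ−1) → W_b/(P₁V₁) = 1.02.
W_a / W_b = 1.31 / 1.02 = 1.285.

W_a / W_b ≈ 1.28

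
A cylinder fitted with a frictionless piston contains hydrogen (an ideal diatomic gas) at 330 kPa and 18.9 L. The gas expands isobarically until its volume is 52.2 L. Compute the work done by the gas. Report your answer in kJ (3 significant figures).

W ≈ 11.0 kJ

Isobaric: W = P ΔV.
W = (330 kPa)(52.2 − 18.9 L) = (330)(33.3) = 10989 J.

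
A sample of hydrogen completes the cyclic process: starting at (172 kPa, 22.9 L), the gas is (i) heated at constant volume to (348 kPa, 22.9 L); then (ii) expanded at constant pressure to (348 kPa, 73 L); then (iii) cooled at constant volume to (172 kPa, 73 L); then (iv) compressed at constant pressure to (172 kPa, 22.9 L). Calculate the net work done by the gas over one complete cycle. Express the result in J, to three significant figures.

Constant-volume legs do no work.
W(ii) = (348)(73 − 22.9) = 17435 J; W(iv) = (172)(22.9 − 73) = -8617 J.
W_net = 17435 − 8617 = 8818 J (the clockwise enclosed area).

W_net ≈ 8820 J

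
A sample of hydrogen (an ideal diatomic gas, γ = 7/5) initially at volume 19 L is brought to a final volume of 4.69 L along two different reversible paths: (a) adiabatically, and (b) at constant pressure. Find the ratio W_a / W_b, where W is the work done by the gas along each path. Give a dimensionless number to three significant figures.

Path (a) adiabatic: W = P₁V₁(1 − (V₁/V₂)^(γ−1))/(γ−1) → W_a/(P₁V₁) = -1.875.
Path (b) isobaric: W = P₁(V₂ − V₁) → W_b/(P₁V₁) = -0.7532.
W_a / W_b = -1.875 / -0.7532 = 2.489.

W_a / W_b ≈ 2.49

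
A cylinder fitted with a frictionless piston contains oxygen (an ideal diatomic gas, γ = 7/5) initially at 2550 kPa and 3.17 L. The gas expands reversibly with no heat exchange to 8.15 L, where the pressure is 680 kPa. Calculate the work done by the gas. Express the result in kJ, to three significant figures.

Adiabatic: W = (P₁V₁ − P₂V₂)/(γ − 1) with γ = 7/5.
P₁V₁ = 8084 J, P₂V₂ = 5542 J.
W = (8084 − 5542) / 0.4 = 6354 J.

W ≈ 6.35 kJ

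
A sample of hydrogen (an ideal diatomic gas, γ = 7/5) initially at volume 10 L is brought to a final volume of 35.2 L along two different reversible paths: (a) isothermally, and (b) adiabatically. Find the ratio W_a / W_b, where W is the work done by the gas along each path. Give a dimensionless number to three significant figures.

Path (a) isothermal: W = P₁V₁ ln(V₂/V₁) → W_a/(P₁V₁) = 1.258.
Path (b) adiabatic: W = P₁V₁(1 − (V₁/V₂)^(γ−1))/(γ−1) → W_b/(P₁V₁) = 0.9888.
W_a / W_b = 1.258 / 0.9888 = 1.273.

W_a / W_b ≈ 1.27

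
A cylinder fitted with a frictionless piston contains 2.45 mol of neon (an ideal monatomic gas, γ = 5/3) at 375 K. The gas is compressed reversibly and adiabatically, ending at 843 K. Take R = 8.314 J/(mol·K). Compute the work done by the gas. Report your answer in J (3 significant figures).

Adiabatic ⇒ Q = 0, so W_by = −ΔU = nCᵥ(T₁ − T₂).
Cᵥ = 3R/2 = 12.47 J/(mol·K).
W = (2.45)(12.47)(375 − 843) = -14299 J.

W ≈ -14300 J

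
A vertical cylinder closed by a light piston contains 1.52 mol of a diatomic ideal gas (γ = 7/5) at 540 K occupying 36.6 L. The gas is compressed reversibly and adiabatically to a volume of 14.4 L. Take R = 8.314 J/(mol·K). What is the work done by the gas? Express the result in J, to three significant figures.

Adiabatic: TV^(γ−1) = const with γ = 7/5.
T₂ = T₁ (V₁/V₂)^(γ−1) = 540 × (36.6/14.4)^0.4 = 540 × 1.452 = 784.2 K.
W_by = nCᵥ(T₁ − T₂) = (1.52)(20.79)(540 − 784.2) = -7716 J.

W ≈ -7720 J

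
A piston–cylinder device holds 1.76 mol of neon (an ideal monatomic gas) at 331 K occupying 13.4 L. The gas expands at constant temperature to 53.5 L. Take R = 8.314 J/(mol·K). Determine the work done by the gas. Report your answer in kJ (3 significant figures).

W ≈ 6.71 kJ

Isothermal: W = nRT ln(V₂/V₁).
W = (1.76)(8.314)(331) × ln(53.5/13.4)
  = 4843 × 1.384
W_by_gas = 6705 J.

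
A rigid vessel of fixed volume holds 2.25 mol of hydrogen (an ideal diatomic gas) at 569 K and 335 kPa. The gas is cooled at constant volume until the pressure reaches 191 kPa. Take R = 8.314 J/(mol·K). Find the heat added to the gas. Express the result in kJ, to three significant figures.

Constant volume ⇒ W = 0, so Q = ΔU = nCᵥΔT with Cᵥ = 5R/2 = 20.79 J/(mol·K).
At constant V, T₂/T₁ = P₂/P₁ ⇒ ΔT = T₁(P₂/P₁ − 1) = 569·(191/335 − 1) = -244.6 K.
ΔU = (2.25)(20.79)(-244.6) = -11438 J.

Q ≈ -11.4 kJ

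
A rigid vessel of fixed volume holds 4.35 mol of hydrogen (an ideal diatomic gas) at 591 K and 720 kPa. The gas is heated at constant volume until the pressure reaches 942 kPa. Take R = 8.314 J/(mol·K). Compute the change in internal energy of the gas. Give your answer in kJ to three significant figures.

Constant volume ⇒ W = 0, so Q = ΔU = nCᵥΔT with Cᵥ = 5R/2 = 20.79 J/(mol·K).
At constant V, T₂/T₁ = P₂/P₁ ⇒ ΔT = T₁(P₂/P₁ − 1) = 591·(942/720 − 1) = 182.2 K.
ΔU = (4.35)(20.79)(182.2) = 16476 J.

ΔU ≈ 16.5 kJ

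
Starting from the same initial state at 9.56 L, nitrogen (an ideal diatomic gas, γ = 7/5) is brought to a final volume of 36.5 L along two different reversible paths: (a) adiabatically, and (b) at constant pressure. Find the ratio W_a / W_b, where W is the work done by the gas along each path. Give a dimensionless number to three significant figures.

W_a / W_b ≈ 0.368

Path (a) adiabatic: W = P₁V₁(1 − (V₁/V₂)^(γ−1))/(γ−1) → W_a/(P₁V₁) = 1.037.
Path (b) isobaric: W = P₁(V₂ − V₁) → W_b/(P₁V₁) = 2.818.
W_a / W_b = 1.037 / 2.818 = 0.368.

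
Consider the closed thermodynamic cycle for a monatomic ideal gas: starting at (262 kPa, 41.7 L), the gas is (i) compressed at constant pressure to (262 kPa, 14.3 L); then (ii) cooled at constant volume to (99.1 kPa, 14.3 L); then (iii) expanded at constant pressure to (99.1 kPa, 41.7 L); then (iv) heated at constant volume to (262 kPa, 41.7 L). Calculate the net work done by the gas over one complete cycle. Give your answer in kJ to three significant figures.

W_net ≈ -4.46 kJ

Constant-volume legs do no work.
W(i) = (262)(14.3 − 41.7) = -7179 J; W(iii) = (99.1)(41.7 − 14.3) = 2715 J.
W_net = -7179 + 2715 = -4463 J (the counter-clockwise enclosed area).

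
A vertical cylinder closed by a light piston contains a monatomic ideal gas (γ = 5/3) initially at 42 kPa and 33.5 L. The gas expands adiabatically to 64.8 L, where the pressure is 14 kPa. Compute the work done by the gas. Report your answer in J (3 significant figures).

W ≈ 750 J

Adiabatic: W = (P₁V₁ − P₂V₂)/(γ − 1) with γ = 5/3.
P₁V₁ = 1407 J, P₂V₂ = 907.2 J.
W = (1407 − 907.2) / 0.6667 = 749.7 J.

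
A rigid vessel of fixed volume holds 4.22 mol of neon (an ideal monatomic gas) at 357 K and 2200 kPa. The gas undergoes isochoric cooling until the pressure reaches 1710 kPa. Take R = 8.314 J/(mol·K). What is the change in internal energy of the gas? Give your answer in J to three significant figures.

ΔU ≈ -4180 J

Constant volume ⇒ W = 0, so Q = ΔU = nCᵥΔT with Cᵥ = 3R/2 = 12.47 J/(mol·K).
At constant V, T₂/T₁ = P₂/P₁ ⇒ ΔT = T₁(P₂/P₁ − 1) = 357·(1710/2200 − 1) = -79.51 K.
ΔU = (4.22)(12.47)(-79.51) = -4185 J.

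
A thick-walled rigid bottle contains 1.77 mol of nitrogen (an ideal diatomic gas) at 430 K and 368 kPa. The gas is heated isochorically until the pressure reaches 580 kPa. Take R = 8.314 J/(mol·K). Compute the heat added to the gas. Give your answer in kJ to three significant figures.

Constant volume ⇒ W = 0, so Q = ΔU = nCᵥΔT with Cᵥ = 5R/2 = 20.79 J/(mol·K).
At constant V, T₂/T₁ = P₂/P₁ ⇒ ΔT = T₁(P₂/P₁ − 1) = 430·(580/368 − 1) = 247.7 K.
ΔU = (1.77)(20.79)(247.7) = 9113 J.

Q ≈ 9.11 kJ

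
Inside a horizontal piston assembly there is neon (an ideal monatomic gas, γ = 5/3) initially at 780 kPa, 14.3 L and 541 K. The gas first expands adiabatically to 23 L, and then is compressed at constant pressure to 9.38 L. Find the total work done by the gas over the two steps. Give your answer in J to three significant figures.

W_total ≈ -268 J

Step 1 (adiabatic): W = (P₁V₁ − P₂V₂)/(γ−1) = (11154 − 8125)/0.667 = 4543 J.
After step 1: P = 353.3 kPa, V = 23 L, T = 394.1 K.
Step 2 (isobaric): W = PΔV = (353.3 kPa)(9.38 − 23 L) = -4812 J.
W_total = 4543 − 4812 = -268.4 J.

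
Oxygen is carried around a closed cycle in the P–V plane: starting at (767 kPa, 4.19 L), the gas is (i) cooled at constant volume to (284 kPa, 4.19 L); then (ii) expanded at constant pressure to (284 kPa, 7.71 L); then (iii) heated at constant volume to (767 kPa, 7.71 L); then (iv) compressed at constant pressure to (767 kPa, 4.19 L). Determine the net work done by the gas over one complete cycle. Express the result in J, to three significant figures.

Constant-volume legs do no work.
W(ii) = (284)(7.71 − 4.19) = 999.7 J; W(iv) = (767)(4.19 − 7.71) = -2700 J.
W_net = 999.7 − 2700 = -1700 J (the counter-clockwise enclosed area).

W_net ≈ -1700 J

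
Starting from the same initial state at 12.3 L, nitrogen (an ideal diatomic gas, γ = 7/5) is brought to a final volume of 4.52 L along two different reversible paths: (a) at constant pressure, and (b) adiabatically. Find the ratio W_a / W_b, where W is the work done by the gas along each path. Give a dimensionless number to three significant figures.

W_a / W_b ≈ 0.514

Path (a) isobaric: W = P₁(V₂ − V₁) → W_a/(P₁V₁) = -0.6325.
Path (b) adiabatic: W = P₁V₁(1 − (V₁/V₂)^(γ−1))/(γ−1) → W_b/(P₁V₁) = -1.231.
W_a / W_b = -0.6325 / -1.231 = 0.5137.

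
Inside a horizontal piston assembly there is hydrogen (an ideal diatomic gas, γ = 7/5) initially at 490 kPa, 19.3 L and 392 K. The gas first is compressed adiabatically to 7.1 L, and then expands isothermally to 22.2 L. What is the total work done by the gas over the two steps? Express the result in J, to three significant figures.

W_total ≈ 4460 J

Step 1 (adiabatic): W = (P₁V₁ − P₂V₂)/(γ−1) = (9457 − 14108)/0.4 = -11628 J.
After step 1: P = 1987 kPa, V = 7.1 L, T = 584.8 K.
Step 2 (isothermal): W = P₁V₁ ln(V₂/V₁) = (14108) ln(22.2/7.1) = 16083 J.
W_total = -11628 + 16083 = 4455 J.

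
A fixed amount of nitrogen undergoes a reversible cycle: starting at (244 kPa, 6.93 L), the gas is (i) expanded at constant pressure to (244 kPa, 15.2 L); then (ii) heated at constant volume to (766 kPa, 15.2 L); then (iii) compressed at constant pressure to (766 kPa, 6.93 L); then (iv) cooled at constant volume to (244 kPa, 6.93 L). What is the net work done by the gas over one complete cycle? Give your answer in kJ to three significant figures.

W_net ≈ -4.32 kJ

Constant-volume legs do no work.
W(i) = (244)(15.2 − 6.93) = 2018 J; W(iii) = (766)(6.93 − 15.2) = -6335 J.
W_net = 2018 − 6335 = -4317 J (the counter-clockwise enclosed area).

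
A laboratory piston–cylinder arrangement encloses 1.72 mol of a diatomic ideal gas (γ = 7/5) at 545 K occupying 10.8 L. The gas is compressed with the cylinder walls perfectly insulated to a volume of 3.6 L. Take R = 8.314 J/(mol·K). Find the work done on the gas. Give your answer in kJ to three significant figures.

W ≈ 10.8 kJ

Adiabatic: TV^(γ−1) = const with γ = 7/5.
T₂ = T₁ (V₁/V₂)^(γ−1) = 545 × (10.8/3.6)^0.4 = 545 × 1.552 = 845.8 K.
W_by = nCᵥ(T₁ − T₂) = (1.72)(20.79)(545 − 845.8) = -10752 J.
Work on gas = −W_by = 10752 J.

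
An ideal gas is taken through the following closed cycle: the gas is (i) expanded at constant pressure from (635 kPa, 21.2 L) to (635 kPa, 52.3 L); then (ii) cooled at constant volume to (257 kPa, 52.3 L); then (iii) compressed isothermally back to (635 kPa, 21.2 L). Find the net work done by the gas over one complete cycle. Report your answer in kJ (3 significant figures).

Leg (i): W = PΔV = (635)(52.3 − 21.2) = 19748 J.
Leg (ii): W = 0.
Leg (iii): W = PᵢVᵢ ln(V_f/Vᵢ) = (13441) ln(21.2/52.3) = -12137 J.
W_net = 19748 − 12137 = 7611 J.

W_net ≈ 7.61 kJ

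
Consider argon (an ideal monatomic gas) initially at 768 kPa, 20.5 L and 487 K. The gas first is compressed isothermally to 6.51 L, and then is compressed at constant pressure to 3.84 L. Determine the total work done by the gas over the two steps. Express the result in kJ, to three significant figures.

Step 1 (isothermal): W = P₁V₁ ln(V₂/V₁) = (15744) ln(6.51/20.5) = -18060 J.
After step 1: P = 2418 kPa, V = 6.51 L, T = 487 K.
Step 2 (isobaric): W = PΔV = (2418 kPa)(3.84 − 6.51 L) = -6457 J.
W_total = -18060 − 6457 = -24517 J.

W_total ≈ -24.5 kJ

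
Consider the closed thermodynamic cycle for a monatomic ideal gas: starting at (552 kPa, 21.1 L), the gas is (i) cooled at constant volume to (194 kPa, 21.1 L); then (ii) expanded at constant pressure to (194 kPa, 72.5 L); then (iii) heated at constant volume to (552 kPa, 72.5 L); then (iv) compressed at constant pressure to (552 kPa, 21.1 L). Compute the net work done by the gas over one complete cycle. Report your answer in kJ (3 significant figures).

Constant-volume legs do no work.
W(ii) = (194)(72.5 − 21.1) = 9972 J; W(iv) = (552)(21.1 − 72.5) = -28373 J.
W_net = 9972 − 28373 = -18401 J (the counter-clockwise enclosed area).

W_net ≈ -18.4 kJ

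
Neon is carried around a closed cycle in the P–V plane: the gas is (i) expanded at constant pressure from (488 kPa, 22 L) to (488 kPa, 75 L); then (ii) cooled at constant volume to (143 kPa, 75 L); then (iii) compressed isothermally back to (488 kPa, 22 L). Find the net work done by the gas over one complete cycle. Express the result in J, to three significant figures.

Leg (i): W = PΔV = (488)(75 − 22) = 25864 J.
Leg (ii): W = 0.
Leg (iii): W = PᵢVᵢ ln(V_f/Vᵢ) = (10725) ln(22/75) = -13154 J.
W_net = 25864 − 13154 = 12710 J.

W_net ≈ 12700 J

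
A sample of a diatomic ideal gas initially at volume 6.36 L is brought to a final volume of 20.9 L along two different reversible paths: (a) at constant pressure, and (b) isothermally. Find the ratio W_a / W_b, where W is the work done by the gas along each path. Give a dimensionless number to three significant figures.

Path (a) isobaric: W = P₁(V₂ − V₁) → W_a/(P₁V₁) = 2.286.
Path (b) isothermal: W = P₁V₁ ln(V₂/V₁) → W_b/(P₁V₁) = 1.19.
W_a / W_b = 2.286 / 1.19 = 1.922.

W_a / W_b ≈ 1.92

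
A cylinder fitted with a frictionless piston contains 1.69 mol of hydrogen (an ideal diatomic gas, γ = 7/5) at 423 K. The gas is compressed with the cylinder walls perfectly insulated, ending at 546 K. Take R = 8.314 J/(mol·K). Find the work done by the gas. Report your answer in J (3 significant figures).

Adiabatic ⇒ Q = 0, so W_by = −ΔU = nCᵥ(T₁ − T₂).
Cᵥ = 5R/2 = 20.79 J/(mol·K).
W = (1.69)(20.79)(423 − 546) = -4321 J.

W ≈ -4320 J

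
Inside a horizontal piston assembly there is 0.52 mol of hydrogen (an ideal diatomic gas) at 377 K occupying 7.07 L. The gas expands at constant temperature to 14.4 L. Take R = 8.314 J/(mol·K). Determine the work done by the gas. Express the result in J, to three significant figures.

Isothermal: W = nRT ln(V₂/V₁).
W = (0.52)(8.314)(377) × ln(14.4/7.07)
  = 1630 × 0.7114
W_by_gas = 1159 J.

W ≈ 1160 J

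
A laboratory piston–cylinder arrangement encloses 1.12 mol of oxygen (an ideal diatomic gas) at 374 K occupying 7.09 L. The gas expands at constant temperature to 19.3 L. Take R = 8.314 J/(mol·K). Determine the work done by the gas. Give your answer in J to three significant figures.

Isothermal: W = nRT ln(V₂/V₁).
W = (1.12)(8.314)(374) × ln(19.3/7.09)
  = 3483 × 1.001
W_by_gas = 3488 J.

W ≈ 3490 J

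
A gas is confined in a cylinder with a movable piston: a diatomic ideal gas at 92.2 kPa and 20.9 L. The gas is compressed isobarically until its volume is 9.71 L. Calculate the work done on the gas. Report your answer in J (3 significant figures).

W ≈ 1030 J

Isobaric: W = P ΔV.
W = (92.2 kPa)(9.71 − 20.9 L) = (92.2)(-11.19) = -1032 J.
Work on gas = −W_by = 1032 J.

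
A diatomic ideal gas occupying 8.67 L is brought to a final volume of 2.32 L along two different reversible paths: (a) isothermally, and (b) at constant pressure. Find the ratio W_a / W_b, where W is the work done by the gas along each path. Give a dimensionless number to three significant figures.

Path (a) isothermal: W = P₁V₁ ln(V₂/V₁) → W_a/(P₁V₁) = -1.318.
Path (b) isobaric: W = P₁(V₂ − V₁) → W_b/(P₁V₁) = -0.7324.
W_a / W_b = -1.318 / -0.7324 = 1.8.

W_a / W_b ≈ 1.80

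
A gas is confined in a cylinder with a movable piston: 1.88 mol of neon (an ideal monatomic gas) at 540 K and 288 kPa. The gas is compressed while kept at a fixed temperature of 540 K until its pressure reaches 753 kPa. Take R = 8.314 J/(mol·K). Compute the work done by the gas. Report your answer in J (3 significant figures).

W ≈ -8110 J

Isothermal process: W = nRT ln(V₂/V₁) = nRT ln(P₁/P₂).
W = (1.88)(8.314)(540) × ln(288/753)
  = 8440 × ln(0.3825) = 8440 × -0.9611
W_by_gas = -8112 J.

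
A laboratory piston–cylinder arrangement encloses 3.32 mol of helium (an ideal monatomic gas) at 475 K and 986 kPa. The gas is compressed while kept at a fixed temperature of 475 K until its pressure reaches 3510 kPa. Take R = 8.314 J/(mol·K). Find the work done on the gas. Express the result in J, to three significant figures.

W ≈ 16600 J

Isothermal process: W = nRT ln(V₂/V₁) = nRT ln(P₁/P₂).
W = (3.32)(8.314)(475) × ln(986/3510)
  = 13111 × ln(0.2809) = 13111 × -1.27
W_by_gas = -16647 J; work on gas = −W_by = 16647 J.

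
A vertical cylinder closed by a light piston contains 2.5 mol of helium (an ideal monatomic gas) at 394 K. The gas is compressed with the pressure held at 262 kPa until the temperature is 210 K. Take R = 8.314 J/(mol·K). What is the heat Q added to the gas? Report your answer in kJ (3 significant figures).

Isobaric: W = nRΔT = (2.5)(8.314)(-184) = -3824 J.
ΔU = nCᵥΔT with Cᵥ = 3R/2: ΔU = (2.5)(12.47)(-184) = -5737 J.
Q = ΔU + W = -5737 − 3824 = -9561 J.

Q ≈ -9.56 kJ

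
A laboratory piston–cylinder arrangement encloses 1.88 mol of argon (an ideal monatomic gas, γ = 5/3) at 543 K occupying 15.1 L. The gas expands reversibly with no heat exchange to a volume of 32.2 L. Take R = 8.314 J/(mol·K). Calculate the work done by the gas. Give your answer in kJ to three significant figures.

Adiabatic: TV^(γ−1) = const with γ = 5/3.
T₂ = T₁ (V₁/V₂)^(γ−1) = 543 × (15.1/32.2)^0.667 = 543 × 0.6036 = 327.8 K.
W_by = nCᵥ(T₁ − T₂) = (1.88)(12.47)(543 − 327.8) = 5047 J.

W ≈ 5.05 kJ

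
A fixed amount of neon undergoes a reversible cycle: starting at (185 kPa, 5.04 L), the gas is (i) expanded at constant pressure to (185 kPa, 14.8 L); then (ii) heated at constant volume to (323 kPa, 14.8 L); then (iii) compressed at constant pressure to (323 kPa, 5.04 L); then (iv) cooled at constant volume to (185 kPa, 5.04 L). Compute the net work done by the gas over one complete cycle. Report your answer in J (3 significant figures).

W_net ≈ -1350 J

Constant-volume legs do no work.
W(i) = (185)(14.8 − 5.04) = 1806 J; W(iii) = (323)(5.04 − 14.8) = -3152 J.
W_net = 1806 − 3152 = -1347 J (the counter-clockwise enclosed area).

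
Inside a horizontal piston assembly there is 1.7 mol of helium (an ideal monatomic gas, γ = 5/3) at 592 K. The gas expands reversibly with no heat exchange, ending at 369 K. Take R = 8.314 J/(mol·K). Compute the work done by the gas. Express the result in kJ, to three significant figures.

Adiabatic ⇒ Q = 0, so W_by = −ΔU = nCᵥ(T₁ − T₂).
Cᵥ = 3R/2 = 12.47 J/(mol·K).
W = (1.7)(12.47)(592 − 369) = 4728 J.

W ≈ 4.73 kJ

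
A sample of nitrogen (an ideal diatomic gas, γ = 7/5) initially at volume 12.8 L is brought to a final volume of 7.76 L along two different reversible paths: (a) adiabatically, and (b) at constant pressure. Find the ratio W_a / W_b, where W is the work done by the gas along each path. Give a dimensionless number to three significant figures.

Path (a) adiabatic: W = P₁V₁(1 − (V₁/V₂)^(γ−1))/(γ−1) → W_a/(P₁V₁) = -0.5541.
Path (b) isobaric: W = P₁(V₂ − V₁) → W_b/(P₁V₁) = -0.3938.
W_a / W_b = -0.5541 / -0.3938 = 1.407.

W_a / W_b ≈ 1.41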